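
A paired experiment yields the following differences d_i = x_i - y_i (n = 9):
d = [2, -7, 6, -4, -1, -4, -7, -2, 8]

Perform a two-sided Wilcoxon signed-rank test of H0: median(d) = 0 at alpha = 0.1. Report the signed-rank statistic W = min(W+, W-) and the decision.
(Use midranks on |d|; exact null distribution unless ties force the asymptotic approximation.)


Step 1: Drop any zero differences (none here) and take |d_i|.
|d| = [2, 7, 6, 4, 1, 4, 7, 2, 8]
Step 2: Midrank |d_i| (ties get averaged ranks).
ranks: |2|->2.5, |7|->7.5, |6|->6, |4|->4.5, |1|->1, |4|->4.5, |7|->7.5, |2|->2.5, |8|->9
Step 3: Attach original signs; sum ranks with positive sign and with negative sign.
W+ = 2.5 + 6 + 9 = 17.5
W- = 7.5 + 4.5 + 1 + 4.5 + 7.5 + 2.5 = 27.5
(Check: W+ + W- = 45 should equal n(n+1)/2 = 45.)
Step 4: Test statistic W = min(W+, W-) = 17.5.
Step 5: Ties in |d|, so use the tie-corrected normal approximation.
        E[W] = n(n+1)/4 = 9*10/4 = 22.5.
        Tie groups: |d|=2 (t=2), |d|=4 (t=2), |d|=7 (t=2); sum(t^3 - t) = 18.
        Var[W] = n(n+1)(2n+1)/24 - sum(t^3-t)/48 = 1710/24 - 18/48 = 70.875.
        z = (W - E[W]) / sqrt(Var[W]) = (17.5 - 22.5) / 8.4187 = -0.5939.
        Two-sided p = 2*Phi(z) = 0.552570.
Step 6: alpha = 0.1. fail to reject H0.

W+ = 17.5, W- = 27.5, W = min = 17.5, p = 0.552570, fail to reject H0.


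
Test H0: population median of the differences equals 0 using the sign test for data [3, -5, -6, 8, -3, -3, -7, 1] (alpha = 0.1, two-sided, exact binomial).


Step 1: Discard zero differences. Original n = 8; n_eff = number of nonzero differences = 8.
Nonzero differences (with sign): +3, -5, -6, +8, -3, -3, -7, +1
Step 2: Count signs: positive = 3, negative = 5.
Step 3: Under H0: P(positive) = 0.5, so the number of positives S ~ Bin(8, 0.5).
Step 4: Two-sided exact p-value = sum of Bin(8,0.5) probabilities at or below the observed probability = 0.726562.
Step 5: alpha = 0.1. fail to reject H0.

n_eff = 8, pos = 3, neg = 5, p = 0.726562, fail to reject H0.


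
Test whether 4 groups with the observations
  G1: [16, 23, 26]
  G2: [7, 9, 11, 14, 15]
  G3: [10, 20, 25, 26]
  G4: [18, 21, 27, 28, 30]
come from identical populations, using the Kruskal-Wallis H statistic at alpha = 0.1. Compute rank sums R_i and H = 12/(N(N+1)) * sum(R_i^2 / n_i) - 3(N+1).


Step 1: Combine all N = 17 observations and assign midranks.
sorted (value, group, rank): (7,G2,1), (9,G2,2), (10,G3,3), (11,G2,4), (14,G2,5), (15,G2,6), (16,G1,7), (18,G4,8), (20,G3,9), (21,G4,10), (23,G1,11), (25,G3,12), (26,G1,13.5), (26,G3,13.5), (27,G4,15), (28,G4,16), (30,G4,17)
Step 2: Sum ranks within each group.
R_1 = 31.5 (n_1 = 3)
R_2 = 18 (n_2 = 5)
R_3 = 37.5 (n_3 = 4)
R_4 = 66 (n_4 = 5)
Step 3: H = 12/(N(N+1)) * sum(R_i^2/n_i) - 3(N+1)
     = 12/(17*18) * (31.5^2/3 + 18^2/5 + 37.5^2/4 + 66^2/5) - 3*18
     = 0.039216 * 1618.31 - 54
     = 9.463235.
Step 4: Ties present; correction factor C = 1 - 6/(17^3 - 17) = 0.998775. Corrected H = 9.463235 / 0.998775 = 9.474847.
Step 5: Under H0, H ~ chi^2(3); p-value = 0.023600.
Step 6: alpha = 0.1. reject H0.

H = 9.4748, df = 3, p = 0.023600, reject H0.


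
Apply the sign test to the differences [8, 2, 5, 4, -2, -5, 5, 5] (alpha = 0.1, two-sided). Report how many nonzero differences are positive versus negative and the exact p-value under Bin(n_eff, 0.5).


Step 1: Discard zero differences. Original n = 8; n_eff = number of nonzero differences = 8.
Nonzero differences (with sign): +8, +2, +5, +4, -2, -5, +5, +5
Step 2: Count signs: positive = 6, negative = 2.
Step 3: Under H0: P(positive) = 0.5, so the number of positives S ~ Bin(8, 0.5).
Step 4: Two-sided exact p-value = sum of Bin(8,0.5) probabilities at or below the observed probability = 0.289062.
Step 5: alpha = 0.1. fail to reject H0.

n_eff = 8, pos = 6, neg = 2, p = 0.289062, fail to reject H0.


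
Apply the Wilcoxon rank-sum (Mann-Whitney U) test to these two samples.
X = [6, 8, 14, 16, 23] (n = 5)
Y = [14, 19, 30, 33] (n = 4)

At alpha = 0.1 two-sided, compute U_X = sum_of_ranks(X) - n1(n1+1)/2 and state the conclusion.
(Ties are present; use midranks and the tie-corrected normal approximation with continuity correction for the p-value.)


Step 1: Combine and sort all 9 observations; assign midranks.
sorted (value, group): (6,X), (8,X), (14,X), (14,Y), (16,X), (19,Y), (23,X), (30,Y), (33,Y)
ranks: 6->1, 8->2, 14->3.5, 14->3.5, 16->5, 19->6, 23->7, 30->8, 33->9
Step 2: Rank sum for X: R1 = 1 + 2 + 3.5 + 5 + 7 = 18.5.
Step 3: U_X = R1 - n1(n1+1)/2 = 18.5 - 5*6/2 = 18.5 - 15 = 3.5.
       U_Y = n1*n2 - U_X = 20 - 3.5 = 16.5.
Step 4: Ties are present, so use the tie-corrected normal approximation (with continuity correction) for the p-value.
Step 5: p-value = 0.139983; compare to alpha = 0.1. fail to reject H0.

U_X = 3.5, p = 0.139983, fail to reject H0 at alpha = 0.1.


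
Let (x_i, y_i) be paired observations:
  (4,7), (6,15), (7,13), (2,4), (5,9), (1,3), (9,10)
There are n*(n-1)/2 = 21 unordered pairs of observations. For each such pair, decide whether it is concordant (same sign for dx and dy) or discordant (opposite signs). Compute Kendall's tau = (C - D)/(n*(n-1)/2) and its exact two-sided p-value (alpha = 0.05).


Step 1: Enumerate the 21 unordered pairs (i,j) with i<j and classify each by sign(x_j-x_i) * sign(y_j-y_i).
  (1,2):dx=+2,dy=+8->C; (1,3):dx=+3,dy=+6->C; (1,4):dx=-2,dy=-3->C; (1,5):dx=+1,dy=+2->C
  (1,6):dx=-3,dy=-4->C; (1,7):dx=+5,dy=+3->C; (2,3):dx=+1,dy=-2->D; (2,4):dx=-4,dy=-11->C
  (2,5):dx=-1,dy=-6->C; (2,6):dx=-5,dy=-12->C; (2,7):dx=+3,dy=-5->D; (3,4):dx=-5,dy=-9->C
  (3,5):dx=-2,dy=-4->C; (3,6):dx=-6,dy=-10->C; (3,7):dx=+2,dy=-3->D; (4,5):dx=+3,dy=+5->C
  (4,6):dx=-1,dy=-1->C; (4,7):dx=+7,dy=+6->C; (5,6):dx=-4,dy=-6->C; (5,7):dx=+4,dy=+1->C
  (6,7):dx=+8,dy=+7->C
Step 2: C = 18, D = 3, total pairs = 21.
Step 3: tau = (C - D)/(n(n-1)/2) = (18 - 3)/21 = 0.714286.
Step 4: Exact two-sided p-value (enumerate n! = 5040 permutations of y under H0): p = 0.030159.
Step 5: alpha = 0.05. reject H0.

tau_b = 0.7143 (C=18, D=3), p = 0.030159, reject H0.


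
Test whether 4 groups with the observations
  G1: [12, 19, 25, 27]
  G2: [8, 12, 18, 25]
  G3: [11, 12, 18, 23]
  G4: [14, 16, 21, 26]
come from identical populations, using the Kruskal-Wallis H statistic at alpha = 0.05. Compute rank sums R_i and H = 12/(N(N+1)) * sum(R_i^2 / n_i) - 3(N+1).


Step 1: Combine all N = 16 observations and assign midranks.
sorted (value, group, rank): (8,G2,1), (11,G3,2), (12,G1,4), (12,G2,4), (12,G3,4), (14,G4,6), (16,G4,7), (18,G2,8.5), (18,G3,8.5), (19,G1,10), (21,G4,11), (23,G3,12), (25,G1,13.5), (25,G2,13.5), (26,G4,15), (27,G1,16)
Step 2: Sum ranks within each group.
R_1 = 43.5 (n_1 = 4)
R_2 = 27 (n_2 = 4)
R_3 = 26.5 (n_3 = 4)
R_4 = 39 (n_4 = 4)
Step 3: H = 12/(N(N+1)) * sum(R_i^2/n_i) - 3(N+1)
     = 12/(16*17) * (43.5^2/4 + 27^2/4 + 26.5^2/4 + 39^2/4) - 3*17
     = 0.044118 * 1211.12 - 51
     = 2.431985.
Step 4: Ties present; correction factor C = 1 - 36/(16^3 - 16) = 0.991176. Corrected H = 2.431985 / 0.991176 = 2.453635.
Step 5: Under H0, H ~ chi^2(3); p-value = 0.483729.
Step 6: alpha = 0.05. fail to reject H0.

H = 2.4536, df = 3, p = 0.483729, fail to reject H0.


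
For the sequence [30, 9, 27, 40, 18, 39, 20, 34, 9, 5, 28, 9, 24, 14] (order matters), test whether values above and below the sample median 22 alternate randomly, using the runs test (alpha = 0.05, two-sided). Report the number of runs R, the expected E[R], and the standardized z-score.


Step 1: Compute median = 22; label A = above, B = below.
Labels in order: ABAABABABBABAB  (n_A = 7, n_B = 7)
Step 2: Count runs R = 12.
Step 3: Under H0 (random ordering), E[R] = 2*n_A*n_B/(n_A+n_B) + 1 = 2*7*7/14 + 1 = 8.0000.
        Var[R] = 2*n_A*n_B*(2*n_A*n_B - n_A - n_B) / ((n_A+n_B)^2 * (n_A+n_B-1)) = 8232/2548 = 3.2308.
        SD[R] = 1.7974.
Step 4: Continuity-corrected z = (R - 0.5 - E[R]) / SD[R] = (12 - 0.5 - 8.0000) / 1.7974 = 1.9472.
Step 5: Two-sided p-value via normal approximation = 2*(1 - Phi(|z|)) = 0.051508.
Step 6: alpha = 0.05. fail to reject H0.

R = 12, z = 1.9472, p = 0.051508, fail to reject H0.


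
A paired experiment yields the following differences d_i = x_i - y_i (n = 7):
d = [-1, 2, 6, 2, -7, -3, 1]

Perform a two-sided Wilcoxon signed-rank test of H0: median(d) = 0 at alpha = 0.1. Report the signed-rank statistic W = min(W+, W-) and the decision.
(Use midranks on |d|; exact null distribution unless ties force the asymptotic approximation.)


Step 1: Drop any zero differences (none here) and take |d_i|.
|d| = [1, 2, 6, 2, 7, 3, 1]
Step 2: Midrank |d_i| (ties get averaged ranks).
ranks: |1|->1.5, |2|->3.5, |6|->6, |2|->3.5, |7|->7, |3|->5, |1|->1.5
Step 3: Attach original signs; sum ranks with positive sign and with negative sign.
W+ = 3.5 + 6 + 3.5 + 1.5 = 14.5
W- = 1.5 + 7 + 5 = 13.5
(Check: W+ + W- = 28 should equal n(n+1)/2 = 28.)
Step 4: Test statistic W = min(W+, W-) = 13.5.
Step 5: Ties in |d|, so use the tie-corrected normal approximation.
        E[W] = n(n+1)/4 = 7*8/4 = 14.
        Tie groups: |d|=1 (t=2), |d|=2 (t=2); sum(t^3 - t) = 12.
        Var[W] = n(n+1)(2n+1)/24 - sum(t^3-t)/48 = 840/24 - 12/48 = 34.75.
        z = (W - E[W]) / sqrt(Var[W]) = (13.5 - 14) / 5.8949 = -0.0848.
        Two-sided p = 2*Phi(z) = 0.932405.
Step 6: alpha = 0.1. fail to reject H0.

W+ = 14.5, W- = 13.5, W = min = 13.5, p = 0.932405, fail to reject H0.


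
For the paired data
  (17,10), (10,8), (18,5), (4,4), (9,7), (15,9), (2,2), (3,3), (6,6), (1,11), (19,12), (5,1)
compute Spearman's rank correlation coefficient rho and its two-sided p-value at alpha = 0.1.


Step 1: Rank x and y separately (midranks; no ties here).
rank(x): 17->10, 10->8, 18->11, 4->4, 9->7, 15->9, 2->2, 3->3, 6->6, 1->1, 19->12, 5->5
rank(y): 10->10, 8->8, 5->5, 4->4, 7->7, 9->9, 2->2, 3->3, 6->6, 11->11, 12->12, 1->1
Step 2: d_i = R_x(i) - R_y(i); compute d_i^2.
  (10-10)^2=0, (8-8)^2=0, (11-5)^2=36, (4-4)^2=0, (7-7)^2=0, (9-9)^2=0, (2-2)^2=0, (3-3)^2=0, (6-6)^2=0, (1-11)^2=100, (12-12)^2=0, (5-1)^2=16
sum(d^2) = 152.
Step 3: rho = 1 - 6*152 / (12*(12^2 - 1)) = 1 - 912/1716 = 0.468531.
Step 4: Under H0, t = rho * sqrt((n-2)/(1-rho^2)) = 1.6771 ~ t(10).
Step 5: Two-sided p-value from the t-distribution with 10 df = 0.124455.
Step 6: alpha = 0.1. fail to reject H0.

rho = 0.4685, p = 0.124455, fail to reject H0 at alpha = 0.1.


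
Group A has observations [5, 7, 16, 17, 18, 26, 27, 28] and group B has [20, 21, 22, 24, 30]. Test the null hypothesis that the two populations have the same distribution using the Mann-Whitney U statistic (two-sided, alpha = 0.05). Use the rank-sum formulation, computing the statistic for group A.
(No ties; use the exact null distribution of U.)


Step 1: Combine and sort all 13 observations; assign midranks.
sorted (value, group): (5,X), (7,X), (16,X), (17,X), (18,X), (20,Y), (21,Y), (22,Y), (24,Y), (26,X), (27,X), (28,X), (30,Y)
ranks: 5->1, 7->2, 16->3, 17->4, 18->5, 20->6, 21->7, 22->8, 24->9, 26->10, 27->11, 28->12, 30->13
Step 2: Rank sum for X: R1 = 1 + 2 + 3 + 4 + 5 + 10 + 11 + 12 = 48.
Step 3: U_X = R1 - n1(n1+1)/2 = 48 - 8*9/2 = 48 - 36 = 12.
       U_Y = n1*n2 - U_X = 40 - 12 = 28.
Step 4: No ties, so the exact null distribution of U (based on enumerating the C(13,8) = 1287 equally likely rank assignments) gives the two-sided p-value.
Step 5: p-value = 0.284382; compare to alpha = 0.05. fail to reject H0.

U_X = 12, p = 0.284382, fail to reject H0 at alpha = 0.05.


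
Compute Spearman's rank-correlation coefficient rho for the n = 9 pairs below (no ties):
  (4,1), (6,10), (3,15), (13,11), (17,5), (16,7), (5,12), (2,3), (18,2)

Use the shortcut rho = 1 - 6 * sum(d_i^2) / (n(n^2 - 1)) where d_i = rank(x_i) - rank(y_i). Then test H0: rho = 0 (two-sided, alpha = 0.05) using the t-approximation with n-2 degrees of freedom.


Step 1: Rank x and y separately (midranks; no ties here).
rank(x): 4->3, 6->5, 3->2, 13->6, 17->8, 16->7, 5->4, 2->1, 18->9
rank(y): 1->1, 10->6, 15->9, 11->7, 5->4, 7->5, 12->8, 3->3, 2->2
Step 2: d_i = R_x(i) - R_y(i); compute d_i^2.
  (3-1)^2=4, (5-6)^2=1, (2-9)^2=49, (6-7)^2=1, (8-4)^2=16, (7-5)^2=4, (4-8)^2=16, (1-3)^2=4, (9-2)^2=49
sum(d^2) = 144.
Step 3: rho = 1 - 6*144 / (9*(9^2 - 1)) = 1 - 864/720 = -0.200000.
Step 4: Under H0, t = rho * sqrt((n-2)/(1-rho^2)) = -0.5401 ~ t(7).
Step 5: Two-sided p-value from the t-distribution with 7 df = 0.605901.
Step 6: alpha = 0.05. fail to reject H0.

rho = -0.2000, p = 0.605901, fail to reject H0 at alpha = 0.05.


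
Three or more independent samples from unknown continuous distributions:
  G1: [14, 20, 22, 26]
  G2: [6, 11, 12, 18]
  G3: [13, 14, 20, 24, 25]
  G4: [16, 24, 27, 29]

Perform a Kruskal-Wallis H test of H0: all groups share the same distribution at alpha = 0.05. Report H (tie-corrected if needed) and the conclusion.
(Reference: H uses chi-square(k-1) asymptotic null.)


Step 1: Combine all N = 17 observations and assign midranks.
sorted (value, group, rank): (6,G2,1), (11,G2,2), (12,G2,3), (13,G3,4), (14,G1,5.5), (14,G3,5.5), (16,G4,7), (18,G2,8), (20,G1,9.5), (20,G3,9.5), (22,G1,11), (24,G3,12.5), (24,G4,12.5), (25,G3,14), (26,G1,15), (27,G4,16), (29,G4,17)
Step 2: Sum ranks within each group.
R_1 = 41 (n_1 = 4)
R_2 = 14 (n_2 = 4)
R_3 = 45.5 (n_3 = 5)
R_4 = 52.5 (n_4 = 4)
Step 3: H = 12/(N(N+1)) * sum(R_i^2/n_i) - 3(N+1)
     = 12/(17*18) * (41^2/4 + 14^2/4 + 45.5^2/5 + 52.5^2/4) - 3*18
     = 0.039216 * 1572.36 - 54
     = 7.661275.
Step 4: Ties present; correction factor C = 1 - 18/(17^3 - 17) = 0.996324. Corrected H = 7.661275 / 0.996324 = 7.689545.
Step 5: Under H0, H ~ chi^2(3); p-value = 0.052883.
Step 6: alpha = 0.05. fail to reject H0.

H = 7.6895, df = 3, p = 0.052883, fail to reject H0.


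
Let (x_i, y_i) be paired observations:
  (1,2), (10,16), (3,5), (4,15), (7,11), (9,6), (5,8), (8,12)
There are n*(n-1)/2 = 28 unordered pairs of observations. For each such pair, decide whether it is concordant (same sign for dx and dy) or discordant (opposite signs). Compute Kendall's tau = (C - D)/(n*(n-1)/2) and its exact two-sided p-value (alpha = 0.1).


Step 1: Enumerate the 28 unordered pairs (i,j) with i<j and classify each by sign(x_j-x_i) * sign(y_j-y_i).
  (1,2):dx=+9,dy=+14->C; (1,3):dx=+2,dy=+3->C; (1,4):dx=+3,dy=+13->C; (1,5):dx=+6,dy=+9->C
  (1,6):dx=+8,dy=+4->C; (1,7):dx=+4,dy=+6->C; (1,8):dx=+7,dy=+10->C; (2,3):dx=-7,dy=-11->C
  (2,4):dx=-6,dy=-1->C; (2,5):dx=-3,dy=-5->C; (2,6):dx=-1,dy=-10->C; (2,7):dx=-5,dy=-8->C
  (2,8):dx=-2,dy=-4->C; (3,4):dx=+1,dy=+10->C; (3,5):dx=+4,dy=+6->C; (3,6):dx=+6,dy=+1->C
  (3,7):dx=+2,dy=+3->C; (3,8):dx=+5,dy=+7->C; (4,5):dx=+3,dy=-4->D; (4,6):dx=+5,dy=-9->D
  (4,7):dx=+1,dy=-7->D; (4,8):dx=+4,dy=-3->D; (5,6):dx=+2,dy=-5->D; (5,7):dx=-2,dy=-3->C
  (5,8):dx=+1,dy=+1->C; (6,7):dx=-4,dy=+2->D; (6,8):dx=-1,dy=+6->D; (7,8):dx=+3,dy=+4->C
Step 2: C = 21, D = 7, total pairs = 28.
Step 3: tau = (C - D)/(n(n-1)/2) = (21 - 7)/28 = 0.500000.
Step 4: Exact two-sided p-value (enumerate n! = 40320 permutations of y under H0): p = 0.108681.
Step 5: alpha = 0.1. fail to reject H0.

tau_b = 0.5000 (C=21, D=7), p = 0.108681, fail to reject H0.


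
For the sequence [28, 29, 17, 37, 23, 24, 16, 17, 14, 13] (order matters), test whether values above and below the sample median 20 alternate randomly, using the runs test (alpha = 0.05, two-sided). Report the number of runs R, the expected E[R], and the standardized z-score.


Step 1: Compute median = 20; label A = above, B = below.
Labels in order: AABAAABBBB  (n_A = 5, n_B = 5)
Step 2: Count runs R = 4.
Step 3: Under H0 (random ordering), E[R] = 2*n_A*n_B/(n_A+n_B) + 1 = 2*5*5/10 + 1 = 6.0000.
        Var[R] = 2*n_A*n_B*(2*n_A*n_B - n_A - n_B) / ((n_A+n_B)^2 * (n_A+n_B-1)) = 2000/900 = 2.2222.
        SD[R] = 1.4907.
Step 4: Continuity-corrected z = (R + 0.5 - E[R]) / SD[R] = (4 + 0.5 - 6.0000) / 1.4907 = -1.0062.
Step 5: Two-sided p-value via normal approximation = 2*(1 - Phi(|z|)) = 0.314305.
Step 6: alpha = 0.05. fail to reject H0.

R = 4, z = -1.0062, p = 0.314305, fail to reject H0.


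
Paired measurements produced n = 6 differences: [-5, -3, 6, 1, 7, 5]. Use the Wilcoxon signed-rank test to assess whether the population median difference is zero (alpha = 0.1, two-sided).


Step 1: Drop any zero differences (none here) and take |d_i|.
|d| = [5, 3, 6, 1, 7, 5]
Step 2: Midrank |d_i| (ties get averaged ranks).
ranks: |5|->3.5, |3|->2, |6|->5, |1|->1, |7|->6, |5|->3.5
Step 3: Attach original signs; sum ranks with positive sign and with negative sign.
W+ = 5 + 1 + 6 + 3.5 = 15.5
W- = 3.5 + 2 = 5.5
(Check: W+ + W- = 21 should equal n(n+1)/2 = 21.)
Step 4: Test statistic W = min(W+, W-) = 5.5.
Step 5: Ties in |d|, so use the tie-corrected normal approximation.
        E[W] = n(n+1)/4 = 6*7/4 = 10.5.
        Tie groups: |d|=5 (t=2); sum(t^3 - t) = 6.
        Var[W] = n(n+1)(2n+1)/24 - sum(t^3-t)/48 = 546/24 - 6/48 = 22.625.
        z = (W - E[W]) / sqrt(Var[W]) = (5.5 - 10.5) / 4.7566 = -1.0512.
        Two-sided p = 2*Phi(z) = 0.293177.
Step 6: alpha = 0.1. fail to reject H0.

W+ = 15.5, W- = 5.5, W = min = 5.5, p = 0.293177, fail to reject H0.


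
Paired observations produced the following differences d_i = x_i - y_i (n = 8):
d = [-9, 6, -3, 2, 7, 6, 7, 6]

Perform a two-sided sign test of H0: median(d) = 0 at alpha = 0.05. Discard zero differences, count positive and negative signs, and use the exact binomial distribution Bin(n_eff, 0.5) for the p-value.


Step 1: Discard zero differences. Original n = 8; n_eff = number of nonzero differences = 8.
Nonzero differences (with sign): -9, +6, -3, +2, +7, +6, +7, +6
Step 2: Count signs: positive = 6, negative = 2.
Step 3: Under H0: P(positive) = 0.5, so the number of positives S ~ Bin(8, 0.5).
Step 4: Two-sided exact p-value = sum of Bin(8,0.5) probabilities at or below the observed probability = 0.289062.
Step 5: alpha = 0.05. fail to reject H0.

n_eff = 8, pos = 6, neg = 2, p = 0.289062, fail to reject H0.


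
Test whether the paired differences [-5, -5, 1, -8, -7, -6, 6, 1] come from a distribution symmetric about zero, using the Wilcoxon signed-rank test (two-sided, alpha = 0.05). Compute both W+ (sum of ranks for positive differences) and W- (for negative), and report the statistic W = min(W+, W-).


Step 1: Drop any zero differences (none here) and take |d_i|.
|d| = [5, 5, 1, 8, 7, 6, 6, 1]
Step 2: Midrank |d_i| (ties get averaged ranks).
ranks: |5|->3.5, |5|->3.5, |1|->1.5, |8|->8, |7|->7, |6|->5.5, |6|->5.5, |1|->1.5
Step 3: Attach original signs; sum ranks with positive sign and with negative sign.
W+ = 1.5 + 5.5 + 1.5 = 8.5
W- = 3.5 + 3.5 + 8 + 7 + 5.5 = 27.5
(Check: W+ + W- = 36 should equal n(n+1)/2 = 36.)
Step 4: Test statistic W = min(W+, W-) = 8.5.
Step 5: Ties in |d|, so use the tie-corrected normal approximation.
        E[W] = n(n+1)/4 = 8*9/4 = 18.
        Tie groups: |d|=1 (t=2), |d|=5 (t=2), |d|=6 (t=2); sum(t^3 - t) = 18.
        Var[W] = n(n+1)(2n+1)/24 - sum(t^3-t)/48 = 1224/24 - 18/48 = 50.625.
        z = (W - E[W]) / sqrt(Var[W]) = (8.5 - 18) / 7.1151 = -1.3352.
        Two-sided p = 2*Phi(z) = 0.181816.
Step 6: alpha = 0.05. fail to reject H0.

W+ = 8.5, W- = 27.5, W = min = 8.5, p = 0.181816, fail to reject H0.


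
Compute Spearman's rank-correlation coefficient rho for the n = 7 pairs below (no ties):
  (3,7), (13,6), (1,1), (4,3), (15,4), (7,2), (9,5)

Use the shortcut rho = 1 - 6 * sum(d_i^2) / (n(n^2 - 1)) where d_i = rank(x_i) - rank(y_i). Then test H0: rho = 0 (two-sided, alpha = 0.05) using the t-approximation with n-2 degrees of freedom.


Step 1: Rank x and y separately (midranks; no ties here).
rank(x): 3->2, 13->6, 1->1, 4->3, 15->7, 7->4, 9->5
rank(y): 7->7, 6->6, 1->1, 3->3, 4->4, 2->2, 5->5
Step 2: d_i = R_x(i) - R_y(i); compute d_i^2.
  (2-7)^2=25, (6-6)^2=0, (1-1)^2=0, (3-3)^2=0, (7-4)^2=9, (4-2)^2=4, (5-5)^2=0
sum(d^2) = 38.
Step 3: rho = 1 - 6*38 / (7*(7^2 - 1)) = 1 - 228/336 = 0.321429.
Step 4: Under H0, t = rho * sqrt((n-2)/(1-rho^2)) = 0.7590 ~ t(5).
Step 5: Two-sided p-value from the t-distribution with 5 df = 0.482072.
Step 6: alpha = 0.05. fail to reject H0.

rho = 0.3214, p = 0.482072, fail to reject H0 at alpha = 0.05.


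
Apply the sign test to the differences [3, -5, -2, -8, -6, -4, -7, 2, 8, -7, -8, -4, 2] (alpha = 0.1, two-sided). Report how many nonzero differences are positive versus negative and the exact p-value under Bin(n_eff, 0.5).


Step 1: Discard zero differences. Original n = 13; n_eff = number of nonzero differences = 13.
Nonzero differences (with sign): +3, -5, -2, -8, -6, -4, -7, +2, +8, -7, -8, -4, +2
Step 2: Count signs: positive = 4, negative = 9.
Step 3: Under H0: P(positive) = 0.5, so the number of positives S ~ Bin(13, 0.5).
Step 4: Two-sided exact p-value = sum of Bin(13,0.5) probabilities at or below the observed probability = 0.266846.
Step 5: alpha = 0.1. fail to reject H0.

n_eff = 13, pos = 4, neg = 9, p = 0.266846, fail to reject H0.


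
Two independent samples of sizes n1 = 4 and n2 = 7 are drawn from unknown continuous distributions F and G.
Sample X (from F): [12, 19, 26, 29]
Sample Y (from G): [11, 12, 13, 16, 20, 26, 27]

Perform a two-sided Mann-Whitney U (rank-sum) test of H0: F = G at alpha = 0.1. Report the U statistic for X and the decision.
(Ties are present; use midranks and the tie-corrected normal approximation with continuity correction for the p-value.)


Step 1: Combine and sort all 11 observations; assign midranks.
sorted (value, group): (11,Y), (12,X), (12,Y), (13,Y), (16,Y), (19,X), (20,Y), (26,X), (26,Y), (27,Y), (29,X)
ranks: 11->1, 12->2.5, 12->2.5, 13->4, 16->5, 19->6, 20->7, 26->8.5, 26->8.5, 27->10, 29->11
Step 2: Rank sum for X: R1 = 2.5 + 6 + 8.5 + 11 = 28.
Step 3: U_X = R1 - n1(n1+1)/2 = 28 - 4*5/2 = 28 - 10 = 18.
       U_Y = n1*n2 - U_X = 28 - 18 = 10.
Step 4: Ties are present, so use the tie-corrected normal approximation (with continuity correction) for the p-value.
Step 5: p-value = 0.506393; compare to alpha = 0.1. fail to reject H0.

U_X = 18, p = 0.506393, fail to reject H0 at alpha = 0.1.


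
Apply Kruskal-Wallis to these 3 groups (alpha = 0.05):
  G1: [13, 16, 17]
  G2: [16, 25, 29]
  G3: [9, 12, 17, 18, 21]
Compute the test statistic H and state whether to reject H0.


Step 1: Combine all N = 11 observations and assign midranks.
sorted (value, group, rank): (9,G3,1), (12,G3,2), (13,G1,3), (16,G1,4.5), (16,G2,4.5), (17,G1,6.5), (17,G3,6.5), (18,G3,8), (21,G3,9), (25,G2,10), (29,G2,11)
Step 2: Sum ranks within each group.
R_1 = 14 (n_1 = 3)
R_2 = 25.5 (n_2 = 3)
R_3 = 26.5 (n_3 = 5)
Step 3: H = 12/(N(N+1)) * sum(R_i^2/n_i) - 3(N+1)
     = 12/(11*12) * (14^2/3 + 25.5^2/3 + 26.5^2/5) - 3*12
     = 0.090909 * 422.533 - 36
     = 2.412121.
Step 4: Ties present; correction factor C = 1 - 12/(11^3 - 11) = 0.990909. Corrected H = 2.412121 / 0.990909 = 2.434251.
Step 5: Under H0, H ~ chi^2(2); p-value = 0.296080.
Step 6: alpha = 0.05. fail to reject H0.

H = 2.4343, df = 2, p = 0.296080, fail to reject H0.


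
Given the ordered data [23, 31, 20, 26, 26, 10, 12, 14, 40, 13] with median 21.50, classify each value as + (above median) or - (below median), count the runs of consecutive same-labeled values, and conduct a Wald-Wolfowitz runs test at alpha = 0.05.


Step 1: Compute median = 21.50; label A = above, B = below.
Labels in order: AABAABBBAB  (n_A = 5, n_B = 5)
Step 2: Count runs R = 6.
Step 3: Under H0 (random ordering), E[R] = 2*n_A*n_B/(n_A+n_B) + 1 = 2*5*5/10 + 1 = 6.0000.
        Var[R] = 2*n_A*n_B*(2*n_A*n_B - n_A - n_B) / ((n_A+n_B)^2 * (n_A+n_B-1)) = 2000/900 = 2.2222.
        SD[R] = 1.4907.
Step 4: R = E[R], so z = 0 with no continuity correction.
Step 5: Two-sided p-value via normal approximation = 2*(1 - Phi(|z|)) = 1.000000.
Step 6: alpha = 0.05. fail to reject H0.

R = 6, z = 0.0000, p = 1.000000, fail to reject H0.


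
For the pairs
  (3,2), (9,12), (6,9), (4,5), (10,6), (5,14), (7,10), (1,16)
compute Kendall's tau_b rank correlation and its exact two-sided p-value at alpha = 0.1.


Step 1: Enumerate the 28 unordered pairs (i,j) with i<j and classify each by sign(x_j-x_i) * sign(y_j-y_i).
  (1,2):dx=+6,dy=+10->C; (1,3):dx=+3,dy=+7->C; (1,4):dx=+1,dy=+3->C; (1,5):dx=+7,dy=+4->C
  (1,6):dx=+2,dy=+12->C; (1,7):dx=+4,dy=+8->C; (1,8):dx=-2,dy=+14->D; (2,3):dx=-3,dy=-3->C
  (2,4):dx=-5,dy=-7->C; (2,5):dx=+1,dy=-6->D; (2,6):dx=-4,dy=+2->D; (2,7):dx=-2,dy=-2->C
  (2,8):dx=-8,dy=+4->D; (3,4):dx=-2,dy=-4->C; (3,5):dx=+4,dy=-3->D; (3,6):dx=-1,dy=+5->D
  (3,7):dx=+1,dy=+1->C; (3,8):dx=-5,dy=+7->D; (4,5):dx=+6,dy=+1->C; (4,6):dx=+1,dy=+9->C
  (4,7):dx=+3,dy=+5->C; (4,8):dx=-3,dy=+11->D; (5,6):dx=-5,dy=+8->D; (5,7):dx=-3,dy=+4->D
  (5,8):dx=-9,dy=+10->D; (6,7):dx=+2,dy=-4->D; (6,8):dx=-4,dy=+2->D; (7,8):dx=-6,dy=+6->D
Step 2: C = 14, D = 14, total pairs = 28.
Step 3: tau = (C - D)/(n(n-1)/2) = (14 - 14)/28 = 0.000000.
Step 4: Exact two-sided p-value (enumerate n! = 40320 permutations of y under H0): p = 1.000000.
Step 5: alpha = 0.1. fail to reject H0.

tau_b = 0.0000 (C=14, D=14), p = 1.000000, fail to reject H0.


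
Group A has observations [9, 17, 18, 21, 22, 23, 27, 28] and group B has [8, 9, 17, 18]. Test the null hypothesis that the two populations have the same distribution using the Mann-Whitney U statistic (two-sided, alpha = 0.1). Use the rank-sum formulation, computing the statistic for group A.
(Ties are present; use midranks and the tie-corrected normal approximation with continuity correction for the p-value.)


Step 1: Combine and sort all 12 observations; assign midranks.
sorted (value, group): (8,Y), (9,X), (9,Y), (17,X), (17,Y), (18,X), (18,Y), (21,X), (22,X), (23,X), (27,X), (28,X)
ranks: 8->1, 9->2.5, 9->2.5, 17->4.5, 17->4.5, 18->6.5, 18->6.5, 21->8, 22->9, 23->10, 27->11, 28->12
Step 2: Rank sum for X: R1 = 2.5 + 4.5 + 6.5 + 8 + 9 + 10 + 11 + 12 = 63.5.
Step 3: U_X = R1 - n1(n1+1)/2 = 63.5 - 8*9/2 = 63.5 - 36 = 27.5.
       U_Y = n1*n2 - U_X = 32 - 27.5 = 4.5.
Step 4: Ties are present, so use the tie-corrected normal approximation (with continuity correction) for the p-value.
Step 5: p-value = 0.060363; compare to alpha = 0.1. reject H0.

U_X = 27.5, p = 0.060363, reject H0 at alpha = 0.1.


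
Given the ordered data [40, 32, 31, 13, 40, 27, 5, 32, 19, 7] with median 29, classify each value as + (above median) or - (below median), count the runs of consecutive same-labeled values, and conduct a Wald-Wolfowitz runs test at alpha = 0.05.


Step 1: Compute median = 29; label A = above, B = below.
Labels in order: AAABABBABB  (n_A = 5, n_B = 5)
Step 2: Count runs R = 6.
Step 3: Under H0 (random ordering), E[R] = 2*n_A*n_B/(n_A+n_B) + 1 = 2*5*5/10 + 1 = 6.0000.
        Var[R] = 2*n_A*n_B*(2*n_A*n_B - n_A - n_B) / ((n_A+n_B)^2 * (n_A+n_B-1)) = 2000/900 = 2.2222.
        SD[R] = 1.4907.
Step 4: R = E[R], so z = 0 with no continuity correction.
Step 5: Two-sided p-value via normal approximation = 2*(1 - Phi(|z|)) = 1.000000.
Step 6: alpha = 0.05. fail to reject H0.

R = 6, z = 0.0000, p = 1.000000, fail to reject H0.


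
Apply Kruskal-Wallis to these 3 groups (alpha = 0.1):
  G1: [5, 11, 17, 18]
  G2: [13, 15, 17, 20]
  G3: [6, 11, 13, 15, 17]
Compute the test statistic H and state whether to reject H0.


Step 1: Combine all N = 13 observations and assign midranks.
sorted (value, group, rank): (5,G1,1), (6,G3,2), (11,G1,3.5), (11,G3,3.5), (13,G2,5.5), (13,G3,5.5), (15,G2,7.5), (15,G3,7.5), (17,G1,10), (17,G2,10), (17,G3,10), (18,G1,12), (20,G2,13)
Step 2: Sum ranks within each group.
R_1 = 26.5 (n_1 = 4)
R_2 = 36 (n_2 = 4)
R_3 = 28.5 (n_3 = 5)
Step 3: H = 12/(N(N+1)) * sum(R_i^2/n_i) - 3(N+1)
     = 12/(13*14) * (26.5^2/4 + 36^2/4 + 28.5^2/5) - 3*14
     = 0.065934 * 662.013 - 42
     = 1.649176.
Step 4: Ties present; correction factor C = 1 - 42/(13^3 - 13) = 0.980769. Corrected H = 1.649176 / 0.980769 = 1.681513.
Step 5: Under H0, H ~ chi^2(2); p-value = 0.431384.
Step 6: alpha = 0.1. fail to reject H0.

H = 1.6815, df = 2, p = 0.431384, fail to reject H0.


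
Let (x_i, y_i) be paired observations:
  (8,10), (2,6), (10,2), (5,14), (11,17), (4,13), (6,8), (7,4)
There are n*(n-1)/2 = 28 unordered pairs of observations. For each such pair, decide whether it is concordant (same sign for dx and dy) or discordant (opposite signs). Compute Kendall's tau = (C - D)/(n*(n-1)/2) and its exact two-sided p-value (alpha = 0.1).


Step 1: Enumerate the 28 unordered pairs (i,j) with i<j and classify each by sign(x_j-x_i) * sign(y_j-y_i).
  (1,2):dx=-6,dy=-4->C; (1,3):dx=+2,dy=-8->D; (1,4):dx=-3,dy=+4->D; (1,5):dx=+3,dy=+7->C
  (1,6):dx=-4,dy=+3->D; (1,7):dx=-2,dy=-2->C; (1,8):dx=-1,dy=-6->C; (2,3):dx=+8,dy=-4->D
  (2,4):dx=+3,dy=+8->C; (2,5):dx=+9,dy=+11->C; (2,6):dx=+2,dy=+7->C; (2,7):dx=+4,dy=+2->C
  (2,8):dx=+5,dy=-2->D; (3,4):dx=-5,dy=+12->D; (3,5):dx=+1,dy=+15->C; (3,6):dx=-6,dy=+11->D
  (3,7):dx=-4,dy=+6->D; (3,8):dx=-3,dy=+2->D; (4,5):dx=+6,dy=+3->C; (4,6):dx=-1,dy=-1->C
  (4,7):dx=+1,dy=-6->D; (4,8):dx=+2,dy=-10->D; (5,6):dx=-7,dy=-4->C; (5,7):dx=-5,dy=-9->C
  (5,8):dx=-4,dy=-13->C; (6,7):dx=+2,dy=-5->D; (6,8):dx=+3,dy=-9->D; (7,8):dx=+1,dy=-4->D
Step 2: C = 14, D = 14, total pairs = 28.
Step 3: tau = (C - D)/(n(n-1)/2) = (14 - 14)/28 = 0.000000.
Step 4: Exact two-sided p-value (enumerate n! = 40320 permutations of y under H0): p = 1.000000.
Step 5: alpha = 0.1. fail to reject H0.

tau_b = 0.0000 (C=14, D=14), p = 1.000000, fail to reject H0.


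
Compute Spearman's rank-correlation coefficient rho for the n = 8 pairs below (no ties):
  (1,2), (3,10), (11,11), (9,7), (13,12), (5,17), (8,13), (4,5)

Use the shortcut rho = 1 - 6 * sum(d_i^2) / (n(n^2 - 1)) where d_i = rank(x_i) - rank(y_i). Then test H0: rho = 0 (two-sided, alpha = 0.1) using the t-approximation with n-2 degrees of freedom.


Step 1: Rank x and y separately (midranks; no ties here).
rank(x): 1->1, 3->2, 11->7, 9->6, 13->8, 5->4, 8->5, 4->3
rank(y): 2->1, 10->4, 11->5, 7->3, 12->6, 17->8, 13->7, 5->2
Step 2: d_i = R_x(i) - R_y(i); compute d_i^2.
  (1-1)^2=0, (2-4)^2=4, (7-5)^2=4, (6-3)^2=9, (8-6)^2=4, (4-8)^2=16, (5-7)^2=4, (3-2)^2=1
sum(d^2) = 42.
Step 3: rho = 1 - 6*42 / (8*(8^2 - 1)) = 1 - 252/504 = 0.500000.
Step 4: Under H0, t = rho * sqrt((n-2)/(1-rho^2)) = 1.4142 ~ t(6).
Step 5: Two-sided p-value from the t-distribution with 6 df = 0.207031.
Step 6: alpha = 0.1. fail to reject H0.

rho = 0.5000, p = 0.207031, fail to reject H0 at alpha = 0.1.


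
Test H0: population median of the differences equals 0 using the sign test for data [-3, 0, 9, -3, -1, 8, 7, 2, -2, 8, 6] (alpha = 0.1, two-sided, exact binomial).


Step 1: Discard zero differences. Original n = 11; n_eff = number of nonzero differences = 10.
Nonzero differences (with sign): -3, +9, -3, -1, +8, +7, +2, -2, +8, +6
Step 2: Count signs: positive = 6, negative = 4.
Step 3: Under H0: P(positive) = 0.5, so the number of positives S ~ Bin(10, 0.5).
Step 4: Two-sided exact p-value = sum of Bin(10,0.5) probabilities at or below the observed probability = 0.753906.
Step 5: alpha = 0.1. fail to reject H0.

n_eff = 10, pos = 6, neg = 4, p = 0.753906, fail to reject H0.


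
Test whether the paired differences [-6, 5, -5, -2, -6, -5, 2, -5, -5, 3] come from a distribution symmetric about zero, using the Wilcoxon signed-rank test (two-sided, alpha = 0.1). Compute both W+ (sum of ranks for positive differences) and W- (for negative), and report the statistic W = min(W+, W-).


Step 1: Drop any zero differences (none here) and take |d_i|.
|d| = [6, 5, 5, 2, 6, 5, 2, 5, 5, 3]
Step 2: Midrank |d_i| (ties get averaged ranks).
ranks: |6|->9.5, |5|->6, |5|->6, |2|->1.5, |6|->9.5, |5|->6, |2|->1.5, |5|->6, |5|->6, |3|->3
Step 3: Attach original signs; sum ranks with positive sign and with negative sign.
W+ = 6 + 1.5 + 3 = 10.5
W- = 9.5 + 6 + 1.5 + 9.5 + 6 + 6 + 6 = 44.5
(Check: W+ + W- = 55 should equal n(n+1)/2 = 55.)
Step 4: Test statistic W = min(W+, W-) = 10.5.
Step 5: Ties in |d|, so use the tie-corrected normal approximation.
        E[W] = n(n+1)/4 = 10*11/4 = 27.5.
        Tie groups: |d|=2 (t=2), |d|=5 (t=5), |d|=6 (t=2); sum(t^3 - t) = 132.
        Var[W] = n(n+1)(2n+1)/24 - sum(t^3-t)/48 = 2310/24 - 132/48 = 93.5.
        z = (W - E[W]) / sqrt(Var[W]) = (10.5 - 27.5) / 9.6695 = -1.7581.
        Two-sided p = 2*Phi(z) = 0.078731.
Step 6: alpha = 0.1. reject H0.

W+ = 10.5, W- = 44.5, W = min = 10.5, p = 0.078731, reject H0.


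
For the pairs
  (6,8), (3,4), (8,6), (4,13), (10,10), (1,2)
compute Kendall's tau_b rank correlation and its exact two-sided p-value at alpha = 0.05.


Step 1: Enumerate the 15 unordered pairs (i,j) with i<j and classify each by sign(x_j-x_i) * sign(y_j-y_i).
  (1,2):dx=-3,dy=-4->C; (1,3):dx=+2,dy=-2->D; (1,4):dx=-2,dy=+5->D; (1,5):dx=+4,dy=+2->C
  (1,6):dx=-5,dy=-6->C; (2,3):dx=+5,dy=+2->C; (2,4):dx=+1,dy=+9->C; (2,5):dx=+7,dy=+6->C
  (2,6):dx=-2,dy=-2->C; (3,4):dx=-4,dy=+7->D; (3,5):dx=+2,dy=+4->C; (3,6):dx=-7,dy=-4->C
  (4,5):dx=+6,dy=-3->D; (4,6):dx=-3,dy=-11->C; (5,6):dx=-9,dy=-8->C
Step 2: C = 11, D = 4, total pairs = 15.
Step 3: tau = (C - D)/(n(n-1)/2) = (11 - 4)/15 = 0.466667.
Step 4: Exact two-sided p-value (enumerate n! = 720 permutations of y under H0): p = 0.272222.
Step 5: alpha = 0.05. fail to reject H0.

tau_b = 0.4667 (C=11, D=4), p = 0.272222, fail to reject H0.


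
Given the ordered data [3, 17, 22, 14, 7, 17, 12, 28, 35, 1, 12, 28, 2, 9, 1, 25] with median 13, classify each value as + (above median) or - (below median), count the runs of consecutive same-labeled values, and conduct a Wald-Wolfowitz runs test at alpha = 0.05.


Step 1: Compute median = 13; label A = above, B = below.
Labels in order: BAAABABAABBABBBA  (n_A = 8, n_B = 8)
Step 2: Count runs R = 10.
Step 3: Under H0 (random ordering), E[R] = 2*n_A*n_B/(n_A+n_B) + 1 = 2*8*8/16 + 1 = 9.0000.
        Var[R] = 2*n_A*n_B*(2*n_A*n_B - n_A - n_B) / ((n_A+n_B)^2 * (n_A+n_B-1)) = 14336/3840 = 3.7333.
        SD[R] = 1.9322.
Step 4: Continuity-corrected z = (R - 0.5 - E[R]) / SD[R] = (10 - 0.5 - 9.0000) / 1.9322 = 0.2588.
Step 5: Two-sided p-value via normal approximation = 2*(1 - Phi(|z|)) = 0.795809.
Step 6: alpha = 0.05. fail to reject H0.

R = 10, z = 0.2588, p = 0.795809, fail to reject H0.


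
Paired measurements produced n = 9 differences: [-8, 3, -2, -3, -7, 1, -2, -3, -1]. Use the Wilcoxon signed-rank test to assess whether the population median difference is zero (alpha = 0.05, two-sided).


Step 1: Drop any zero differences (none here) and take |d_i|.
|d| = [8, 3, 2, 3, 7, 1, 2, 3, 1]
Step 2: Midrank |d_i| (ties get averaged ranks).
ranks: |8|->9, |3|->6, |2|->3.5, |3|->6, |7|->8, |1|->1.5, |2|->3.5, |3|->6, |1|->1.5
Step 3: Attach original signs; sum ranks with positive sign and with negative sign.
W+ = 6 + 1.5 = 7.5
W- = 9 + 3.5 + 6 + 8 + 3.5 + 6 + 1.5 = 37.5
(Check: W+ + W- = 45 should equal n(n+1)/2 = 45.)
Step 4: Test statistic W = min(W+, W-) = 7.5.
Step 5: Ties in |d|, so use the tie-corrected normal approximation.
        E[W] = n(n+1)/4 = 9*10/4 = 22.5.
        Tie groups: |d|=1 (t=2), |d|=2 (t=2), |d|=3 (t=3); sum(t^3 - t) = 36.
        Var[W] = n(n+1)(2n+1)/24 - sum(t^3-t)/48 = 1710/24 - 36/48 = 70.5.
        z = (W - E[W]) / sqrt(Var[W]) = (7.5 - 22.5) / 8.3964 = -1.7865.
        Two-sided p = 2*Phi(z) = 0.074023.
Step 6: alpha = 0.05. fail to reject H0.

W+ = 7.5, W- = 37.5, W = min = 7.5, p = 0.074023, fail to reject H0.


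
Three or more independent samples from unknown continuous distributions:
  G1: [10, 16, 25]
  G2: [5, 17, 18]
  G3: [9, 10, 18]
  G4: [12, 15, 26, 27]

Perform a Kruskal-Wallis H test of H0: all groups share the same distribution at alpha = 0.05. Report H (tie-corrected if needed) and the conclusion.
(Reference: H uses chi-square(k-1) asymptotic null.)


Step 1: Combine all N = 13 observations and assign midranks.
sorted (value, group, rank): (5,G2,1), (9,G3,2), (10,G1,3.5), (10,G3,3.5), (12,G4,5), (15,G4,6), (16,G1,7), (17,G2,8), (18,G2,9.5), (18,G3,9.5), (25,G1,11), (26,G4,12), (27,G4,13)
Step 2: Sum ranks within each group.
R_1 = 21.5 (n_1 = 3)
R_2 = 18.5 (n_2 = 3)
R_3 = 15 (n_3 = 3)
R_4 = 36 (n_4 = 4)
Step 3: H = 12/(N(N+1)) * sum(R_i^2/n_i) - 3(N+1)
     = 12/(13*14) * (21.5^2/3 + 18.5^2/3 + 15^2/3 + 36^2/4) - 3*14
     = 0.065934 * 667.167 - 42
     = 1.989011.
Step 4: Ties present; correction factor C = 1 - 12/(13^3 - 13) = 0.994505. Corrected H = 1.989011 / 0.994505 = 2.000000.
Step 5: Under H0, H ~ chi^2(3); p-value = 0.572407.
Step 6: alpha = 0.05. fail to reject H0.

H = 2.0000, df = 3, p = 0.572407, fail to reject H0.


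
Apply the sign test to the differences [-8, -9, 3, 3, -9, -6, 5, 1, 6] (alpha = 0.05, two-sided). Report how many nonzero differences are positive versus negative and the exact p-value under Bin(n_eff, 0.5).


Step 1: Discard zero differences. Original n = 9; n_eff = number of nonzero differences = 9.
Nonzero differences (with sign): -8, -9, +3, +3, -9, -6, +5, +1, +6
Step 2: Count signs: positive = 5, negative = 4.
Step 3: Under H0: P(positive) = 0.5, so the number of positives S ~ Bin(9, 0.5).
Step 4: Two-sided exact p-value = sum of Bin(9,0.5) probabilities at or below the observed probability = 1.000000.
Step 5: alpha = 0.05. fail to reject H0.

n_eff = 9, pos = 5, neg = 4, p = 1.000000, fail to reject H0.


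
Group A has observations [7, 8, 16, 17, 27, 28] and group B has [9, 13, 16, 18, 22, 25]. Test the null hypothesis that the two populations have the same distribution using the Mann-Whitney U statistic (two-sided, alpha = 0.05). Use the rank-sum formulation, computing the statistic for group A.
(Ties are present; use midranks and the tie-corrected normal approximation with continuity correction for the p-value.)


Step 1: Combine and sort all 12 observations; assign midranks.
sorted (value, group): (7,X), (8,X), (9,Y), (13,Y), (16,X), (16,Y), (17,X), (18,Y), (22,Y), (25,Y), (27,X), (28,X)
ranks: 7->1, 8->2, 9->3, 13->4, 16->5.5, 16->5.5, 17->7, 18->8, 22->9, 25->10, 27->11, 28->12
Step 2: Rank sum for X: R1 = 1 + 2 + 5.5 + 7 + 11 + 12 = 38.5.
Step 3: U_X = R1 - n1(n1+1)/2 = 38.5 - 6*7/2 = 38.5 - 21 = 17.5.
       U_Y = n1*n2 - U_X = 36 - 17.5 = 18.5.
Step 4: Ties are present, so use the tie-corrected normal approximation (with continuity correction) for the p-value.
Step 5: p-value = 1.000000; compare to alpha = 0.05. fail to reject H0.

U_X = 17.5, p = 1.000000, fail to reject H0 at alpha = 0.05.


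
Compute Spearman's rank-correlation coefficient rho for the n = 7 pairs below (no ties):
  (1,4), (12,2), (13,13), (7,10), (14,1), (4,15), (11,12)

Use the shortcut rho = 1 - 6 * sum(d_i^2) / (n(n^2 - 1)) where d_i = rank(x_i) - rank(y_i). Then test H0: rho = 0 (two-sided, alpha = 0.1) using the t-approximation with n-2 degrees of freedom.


Step 1: Rank x and y separately (midranks; no ties here).
rank(x): 1->1, 12->5, 13->6, 7->3, 14->7, 4->2, 11->4
rank(y): 4->3, 2->2, 13->6, 10->4, 1->1, 15->7, 12->5
Step 2: d_i = R_x(i) - R_y(i); compute d_i^2.
  (1-3)^2=4, (5-2)^2=9, (6-6)^2=0, (3-4)^2=1, (7-1)^2=36, (2-7)^2=25, (4-5)^2=1
sum(d^2) = 76.
Step 3: rho = 1 - 6*76 / (7*(7^2 - 1)) = 1 - 456/336 = -0.357143.
Step 4: Under H0, t = rho * sqrt((n-2)/(1-rho^2)) = -0.8550 ~ t(5).
Step 5: Two-sided p-value from the t-distribution with 5 df = 0.431611.
Step 6: alpha = 0.1. fail to reject H0.

rho = -0.3571, p = 0.431611, fail to reject H0 at alpha = 0.1.


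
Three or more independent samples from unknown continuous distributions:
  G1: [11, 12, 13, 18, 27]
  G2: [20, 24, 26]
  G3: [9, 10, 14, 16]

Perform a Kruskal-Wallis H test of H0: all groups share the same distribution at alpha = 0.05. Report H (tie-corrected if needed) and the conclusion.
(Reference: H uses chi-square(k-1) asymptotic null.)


Step 1: Combine all N = 12 observations and assign midranks.
sorted (value, group, rank): (9,G3,1), (10,G3,2), (11,G1,3), (12,G1,4), (13,G1,5), (14,G3,6), (16,G3,7), (18,G1,8), (20,G2,9), (24,G2,10), (26,G2,11), (27,G1,12)
Step 2: Sum ranks within each group.
R_1 = 32 (n_1 = 5)
R_2 = 30 (n_2 = 3)
R_3 = 16 (n_3 = 4)
Step 3: H = 12/(N(N+1)) * sum(R_i^2/n_i) - 3(N+1)
     = 12/(12*13) * (32^2/5 + 30^2/3 + 16^2/4) - 3*13
     = 0.076923 * 568.8 - 39
     = 4.753846.
Step 4: No ties, so H is used without correction.
Step 5: Under H0, H ~ chi^2(2); p-value = 0.092836.
Step 6: alpha = 0.05. fail to reject H0.

H = 4.7538, df = 2, p = 0.092836, fail to reject H0.


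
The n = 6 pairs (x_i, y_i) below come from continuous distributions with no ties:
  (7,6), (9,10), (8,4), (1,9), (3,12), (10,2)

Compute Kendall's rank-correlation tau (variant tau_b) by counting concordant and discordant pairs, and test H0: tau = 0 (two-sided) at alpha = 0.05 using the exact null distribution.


Step 1: Enumerate the 15 unordered pairs (i,j) with i<j and classify each by sign(x_j-x_i) * sign(y_j-y_i).
  (1,2):dx=+2,dy=+4->C; (1,3):dx=+1,dy=-2->D; (1,4):dx=-6,dy=+3->D; (1,5):dx=-4,dy=+6->D
  (1,6):dx=+3,dy=-4->D; (2,3):dx=-1,dy=-6->C; (2,4):dx=-8,dy=-1->C; (2,5):dx=-6,dy=+2->D
  (2,6):dx=+1,dy=-8->D; (3,4):dx=-7,dy=+5->D; (3,5):dx=-5,dy=+8->D; (3,6):dx=+2,dy=-2->D
  (4,5):dx=+2,dy=+3->C; (4,6):dx=+9,dy=-7->D; (5,6):dx=+7,dy=-10->D
Step 2: C = 4, D = 11, total pairs = 15.
Step 3: tau = (C - D)/(n(n-1)/2) = (4 - 11)/15 = -0.466667.
Step 4: Exact two-sided p-value (enumerate n! = 720 permutations of y under H0): p = 0.272222.
Step 5: alpha = 0.05. fail to reject H0.

tau_b = -0.4667 (C=4, D=11), p = 0.272222, fail to reject H0.
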